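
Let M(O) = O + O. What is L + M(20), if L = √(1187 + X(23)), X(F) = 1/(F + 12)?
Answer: 40 + √1454110/35 ≈ 74.453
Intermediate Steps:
M(O) = 2*O
X(F) = 1/(12 + F)
L = √1454110/35 (L = √(1187 + 1/(12 + 23)) = √(1187 + 1/35) = √(41546/35) = √1454110/35 ≈ 34.453)
L + M(20) = √1454110/35 + 2*20 = √1454110/35 + 40 = 40 + √1454110/35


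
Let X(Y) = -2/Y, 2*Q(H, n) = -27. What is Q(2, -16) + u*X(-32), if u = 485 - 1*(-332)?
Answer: 601/16 ≈ 37.563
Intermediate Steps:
Q(H, n) = -27/2 (Q(H, n) = (1/2)*(-27) = -27/2)
u = 817 (u = 485 + 332 = 817)
Q(2, -16) + u*X(-32) = -27/2 + 817*(-2/(-32)) = -27/2 + 817*(-2*(-1/32)) = -27/2 + 817*(1/16) = -27/2 + 817/16 = 601/16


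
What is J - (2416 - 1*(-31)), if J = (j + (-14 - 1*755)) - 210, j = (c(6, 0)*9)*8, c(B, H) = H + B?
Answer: -2994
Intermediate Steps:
c(B, H) = B + H
j = 432 (j = ((6 + 0)*9)*8 = (6*9)*8 = 54*8 = 432)
J = -547 (J = (432 + (-14 - 1*755)) - 210 = (432 + (-14 - 755)) - 210 = (432 - 769) - 210 = -337 - 210 = -547)
J - (2416 - 1*(-31)) = -547 - (2416 - 1*(-31)) = -547 - (2416 + 31) = -547 - 1*2447 = -547 - 2447 = -2994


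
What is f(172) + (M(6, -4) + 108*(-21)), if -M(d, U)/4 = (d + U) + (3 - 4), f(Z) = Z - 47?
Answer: -2147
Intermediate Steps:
f(Z) = -47 + Z
M(d, U) = 4 - 4*U - 4*d (M(d, U) = -4*((d + U) + (3 - 4)) = -4*((U + d) - 1) = -4*(-1 + U + d) = 4 - 4*U - 4*d)
f(172) + (M(6, -4) + 108*(-21)) = (-47 + 172) + ((4 - 4*(-4) - 4*6) + 108*(-21)) = 125 + ((4 + 16 - 24) - 2268) = 125 + (-4 - 2268) = 125 - 2272 = -2147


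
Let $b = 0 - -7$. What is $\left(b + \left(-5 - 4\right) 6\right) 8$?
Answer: $-376$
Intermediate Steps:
$b = 7$ ($b = 0 + 7 = 7$)
$\left(b + \left(-5 - 4\right) 6\right) 8 = \left(7 + \left(-5 - 4\right) 6\right) 8 = \left(7 - 54\right) 8 = \left(-47\right) 8 = -376$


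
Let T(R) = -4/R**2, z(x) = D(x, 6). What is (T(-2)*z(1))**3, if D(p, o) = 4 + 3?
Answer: -343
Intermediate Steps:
D(p, o) = 7
z(x) = 7
T(R) = -4/R**2
(T(-2)*z(1))**3 = (-4/(-2)**2*7)**3 = (-4*1/4*7)**3 = (-1*7)**3 = (-7)**3 = -343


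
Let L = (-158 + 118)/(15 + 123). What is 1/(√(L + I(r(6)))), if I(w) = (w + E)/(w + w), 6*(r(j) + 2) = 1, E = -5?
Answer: √3626502/2389 ≈ 0.79713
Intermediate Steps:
r(j) = -11/6 (r(j) = -2 + (⅙)*1 = -2 + ⅙ = -11/6)
L = -20/69 (L = -40/138 = -40*1/138 = -20/69 ≈ -0.28986)
I(w) = (-5 + w)/(2*w) (I(w) = (w - 5)/(w + w) = (-5 + w)/((2*w)) = (-5 + w)*(1/(2*w)) = (-5 + w)/(2*w))
1/(√(L + I(r(6)))) = 1/(√(-20/69 + (-5 - 11/6)/(2*(-11/6)))) = 1/(√(-20/69 + (½)*(-6/11)*(-41/6))) = 1/(√(-20/69 + 41/22)) = 1/(√(2389/1518)) = 1/(√3626502/1518) = √3626502/2389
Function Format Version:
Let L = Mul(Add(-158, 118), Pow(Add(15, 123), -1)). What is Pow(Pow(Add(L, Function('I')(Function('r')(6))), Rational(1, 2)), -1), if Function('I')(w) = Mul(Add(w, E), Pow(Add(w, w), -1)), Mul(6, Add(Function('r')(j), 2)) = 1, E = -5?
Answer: Mul(Rational(1, 2389), Pow(3626502, Rational(1, 2))) ≈ 0.79713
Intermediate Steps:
Function('r')(j) = Rational(-11, 6) (Function('r')(j) = Add(-2, Mul(Rational(1, 6), 1)) = Add(-2, Rational(1, 6)) = Rational(-11, 6))
L = Rational(-20, 69) (L = Mul(-40, Pow(138, -1)) = Mul(-40, Rational(1, 138)) = Rational(-20, 69) ≈ -0.28986)
Function('I')(w) = Mul(Rational(1, 2), Pow(w, -1), Add(-5, w)) (Function('I')(w) = Mul(Add(w, -5), Pow(Add(w, w), -1)) = Mul(Add(-5, w), Pow(Mul(2, w), -1)) = Mul(Add(-5, w), Mul(Rational(1, 2), Pow(w, -1))) = Mul(Rational(1, 2), Pow(w, -1), Add(-5, w)))
Pow(Pow(Add(L, Function('I')(Function('r')(6))), Rational(1, 2)), -1) = Pow(Pow(Add(Rational(-20, 69), Mul(Rational(1, 2), Pow(Rational(-11, 6), -1), Add(-5, Rational(-11, 6)))), Rational(1, 2)), -1) = Pow(Pow(Add(Rational(-20, 69), Mul(Rational(1, 2), Rational(-6, 11), Rational(-41, 6))), Rational(1, 2)), -1) = Pow(Pow(Add(Rational(-20, 69), Rational(41, 22)), Rational(1, 2)), -1) = Pow(Pow(Rational(2389, 1518), Rational(1, 2)), -1) = Pow(Mul(Rational(1, 1518), Pow(3626502, Rational(1, 2))), -1) = Mul(Rational(1, 2389), Pow(3626502, Rational(1, 2)))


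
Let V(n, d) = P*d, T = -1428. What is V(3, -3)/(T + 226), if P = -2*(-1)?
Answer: 3/601 ≈ 0.0049917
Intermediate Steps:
P = 2 (P = -1*(-2) = 2)
V(n, d) = 2*d
V(3, -3)/(T + 226) = (2*(-3))/(-1428 + 226) = -6/(-1202) = -6*(-1/1202) = 3/601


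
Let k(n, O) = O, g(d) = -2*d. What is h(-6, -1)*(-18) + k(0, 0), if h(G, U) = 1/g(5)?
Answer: 9/5 ≈ 1.8000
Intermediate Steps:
h(G, U) = -1/10 (h(G, U) = 1/(-2*5) = 1/(-10) = 1*(-1/10) = -1/10)
h(-6, -1)*(-18) + k(0, 0) = -1/10*(-18) + 0 = 9/5 + 0 = 9/5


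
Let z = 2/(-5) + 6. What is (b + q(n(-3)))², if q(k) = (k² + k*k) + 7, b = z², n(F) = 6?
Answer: 7612081/625 ≈ 12179.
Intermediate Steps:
z = 28/5 (z = 2*(-⅕) + 6 = -⅖ + 6 = 28/5 ≈ 5.6000)
b = 784/25 (b = (28/5)² = 784/25 ≈ 31.360)
q(k) = 7 + 2*k² (q(k) = (k² + k²) + 7 = 2*k² + 7 = 7 + 2*k²)
(b + q(n(-3)))² = (784/25 + (7 + 2*6²))² = (784/25 + (7 + 2*36))² = (784/25 + (7 + 72))² = (784/25 + 79)² = (2759/25)² = 7612081/625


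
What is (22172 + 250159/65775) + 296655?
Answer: 20971096084/65775 ≈ 3.1883e+5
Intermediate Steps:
(22172 + 250159/65775) + 296655 = 1458613459/65775 + 296655 = 20971096084/65775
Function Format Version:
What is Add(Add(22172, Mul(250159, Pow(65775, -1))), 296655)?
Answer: Rational(20971096084, 65775) ≈ 3.1883e+5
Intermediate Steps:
Add(Add(22172, Mul(250159, Pow(65775, -1))), 296655) = Add(Add(22172, Mul(250159, Rational(1, 65775))), 296655) = Add(Add(22172, Rational(250159, 65775)), 296655) = Add(Rational(1458613459, 65775), 296655) = Rational(20971096084, 65775)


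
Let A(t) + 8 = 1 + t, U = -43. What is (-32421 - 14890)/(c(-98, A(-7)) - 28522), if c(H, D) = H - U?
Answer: 2783/1681 ≈ 1.6556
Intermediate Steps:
A(t) = -7 + t (A(t) = -8 + (1 + t) = -7 + t)
c(H, D) = 43 + H (c(H, D) = H - 1*(-43) = H + 43 = 43 + H)
(-32421 - 14890)/(c(-98, A(-7)) - 28522) = (-32421 - 14890)/((43 - 98) - 28522) = -47311/(-55 - 28522) = -47311/(-28577) = -47311*(-1/28577) = 2783/1681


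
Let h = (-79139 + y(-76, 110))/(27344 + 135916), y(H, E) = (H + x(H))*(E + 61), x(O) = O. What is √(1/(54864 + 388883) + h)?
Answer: I*√93880939465136699065/12074355870 ≈ 0.80246*I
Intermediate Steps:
y(H, E) = 2*H*(61 + E) (y(H, E) = (H + H)*(E + 61) = (2*H)*(61 + E) = 2*H*(61 + E))
h = -105131/163260 (h = (-79139 + 2*(-76)*(61 + 110))/(27344 + 135916) = (-79139 + 2*(-76)*171)/163260 = (-79139 - 25992)*(1/163260) = -105131*1/163260 = -105131/163260 ≈ -0.64395)
√(1/(54864 + 388883) + h) = √(1/(54864 + 388883) - 105131/163260) = √(1/443747 - 105131/163260) = √(-46651402597/72446135220) = I*√93880939465136699065/12074355870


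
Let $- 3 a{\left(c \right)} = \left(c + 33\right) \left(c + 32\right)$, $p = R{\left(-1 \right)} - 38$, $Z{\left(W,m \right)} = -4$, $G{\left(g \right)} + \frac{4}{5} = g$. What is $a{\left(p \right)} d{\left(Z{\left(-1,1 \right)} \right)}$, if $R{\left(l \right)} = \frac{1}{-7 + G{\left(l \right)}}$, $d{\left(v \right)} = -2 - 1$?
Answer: $\frac{60525}{1936} \approx 31.263$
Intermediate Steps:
$G{\left(g \right)} = - \frac{4}{5} + g$
$d{\left(v \right)} = -3$ ($d{\left(v \right)} = -2 - 1 = -3$)
$R{\left(l \right)} = \frac{1}{- \frac{39}{5} + l}$ ($R{\left(l \right)} = \frac{1}{-7 + \left(- \frac{4}{5} + l\right)} = \frac{1}{- \frac{39}{5} + l}$)
$p = - \frac{1677}{44}$ ($p = \frac{5}{-39 + 5 \left(-1\right)} - 38 = \frac{5}{-39 - 5} - 38 = \frac{5}{-44} - 38 = 5 \left(- \frac{1}{44}\right) - 38 = - \frac{5}{44} - 38 = - \frac{1677}{44} \approx -38.114$)
$a{\left(c \right)} = - \frac{\left(32 + c\right) \left(33 + c\right)}{3}$ ($a{\left(c \right)} = - \frac{\left(c + 33\right) \left(c + 32\right)}{3} = - \frac{\left(33 + c\right) \left(32 + c\right)}{3} = - \frac{\left(32 + c\right) \left(33 + c\right)}{3}$)
$a{\left(p \right)} d{\left(Z{\left(-1,1 \right)} \right)} = \left(-352 - - \frac{36335}{44} - \frac{\left(- \frac{1677}{44}\right)^{2}}{3}\right) \left(-3\right) = \left(-352 + \frac{36335}{44} - \frac{937443}{1936}\right) \left(-3\right) = \left(- \frac{20175}{1936}\right) \left(-3\right) = \frac{60525}{1936}$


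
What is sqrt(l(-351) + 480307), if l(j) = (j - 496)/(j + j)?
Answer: sqrt(26299756158)/234 ≈ 693.04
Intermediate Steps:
l(j) = (-496 + j)/(2*j) (l(j) = (-496 + j)/((2*j)) = (-496 + j)*(1/(2*j)) = (-496 + j)/(2*j))
sqrt(l(-351) + 480307) = sqrt((1/2)*(-496 - 351)/(-351) + 480307) = sqrt((1/2)*(-1/351)*(-847) + 480307) = sqrt(847/702 + 480307) = sqrt(337176361/702) = sqrt(26299756158)/234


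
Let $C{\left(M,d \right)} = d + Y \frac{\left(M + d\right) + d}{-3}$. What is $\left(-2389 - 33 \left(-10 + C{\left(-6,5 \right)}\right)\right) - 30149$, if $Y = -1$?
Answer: $-32417$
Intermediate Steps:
$C{\left(M,d \right)} = \frac{M}{3} + \frac{5 d}{3}$ ($C{\left(M,d \right)} = d - \frac{\left(M + d\right) + d}{-3} = d - \left(M + 2 d\right) \left(- \frac{1}{3}\right) = d - \left(- \frac{2 d}{3} - \frac{M}{3}\right) = d + \left(\frac{M}{3} + \frac{2 d}{3}\right) = \frac{M}{3} + \frac{5 d}{3}$)
$\left(-2389 - 33 \left(-10 + C{\left(-6,5 \right)}\right)\right) - 30149 = \left(-2389 - 33 \left(-10 + \left(\frac{1}{3} \left(-6\right) + \frac{5}{3} \cdot 5\right)\right)\right) - 30149 = \left(-2389 - 33 \left(-10 + \left(-2 + \frac{25}{3}\right)\right)\right) - 30149 = \left(-2389 - 33 \left(-10 + \frac{19}{3}\right)\right) - 30149 = \left(-2389 - -121\right) - 30149 = \left(-2389 + 121\right) - 30149 = -2268 - 30149 = -32417$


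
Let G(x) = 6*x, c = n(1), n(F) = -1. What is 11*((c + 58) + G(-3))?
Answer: 429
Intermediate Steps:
c = -1
11*((c + 58) + G(-3)) = 11*((-1 + 58) + 6*(-3)) = 11*(57 - 18) = 11*39 = 429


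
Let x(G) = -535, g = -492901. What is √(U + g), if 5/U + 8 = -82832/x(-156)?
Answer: I*√84483454269214/13092 ≈ 702.07*I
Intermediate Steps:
U = 2675/78552 (U = 5/(-8 - 82832/(-535)) = 5/(-8 - 82832*(-1/535)) = 5/(-8 + 82832/535) = 5/(78552/535) = 5*(535/78552) = 2675/78552 ≈ 0.034054)
√(U + g) = √(2675/78552 - 492901) = √(-38718356677/78552) = I*√84483454269214/13092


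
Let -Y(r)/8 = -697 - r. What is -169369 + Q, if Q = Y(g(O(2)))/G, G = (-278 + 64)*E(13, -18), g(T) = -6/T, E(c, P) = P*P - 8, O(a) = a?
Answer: -1431676851/8453 ≈ -1.6937e+5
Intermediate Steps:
E(c, P) = -8 + P² (E(c, P) = P² - 8 = -8 + P²)
G = -67624 (G = (-278 + 64)*(-8 + (-18)²) = -214*(-8 + 324) = -214*316 = -67624)
Y(r) = 5576 + 8*r (Y(r) = -8*(-697 - r) = 5576 + 8*r)
Q = -694/8453 (Q = (5576 + 8*(-6/2))/(-67624) = (5576 + 8*(-6*½))*(-1/67624) = (5576 + 8*(-3))*(-1/67624) = (5576 - 24)*(-1/67624) = 5552*(-1/67624) = -694/8453 ≈ -0.082101)
-169369 + Q = -169369 - 694/8453 = -1431676851/8453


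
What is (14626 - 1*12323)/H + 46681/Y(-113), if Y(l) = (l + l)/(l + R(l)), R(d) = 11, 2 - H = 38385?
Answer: 91379337734/4337279 ≈ 21068.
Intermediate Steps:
H = -38383 (H = 2 - 1*38385 = 2 - 38385 = -38383)
Y(l) = 2*l/(11 + l) (Y(l) = (l + l)/(l + 11) = (2*l)/(11 + l) = 2*l/(11 + l))
(14626 - 1*12323)/H + 46681/Y(-113) = (14626 - 1*12323)/(-38383) + 46681/((2*(-113)/(11 - 113))) = (14626 - 12323)*(-1/38383) + 46681/((2*(-113)/(-102))) = 2303*(-1/38383) + 46681/((2*(-113)*(-1/102))) = -2303/38383 + 46681/(113/51) = -2303/38383 + 46681*(51/113) = -2303/38383 + 2380731/113 = 91379337734/4337279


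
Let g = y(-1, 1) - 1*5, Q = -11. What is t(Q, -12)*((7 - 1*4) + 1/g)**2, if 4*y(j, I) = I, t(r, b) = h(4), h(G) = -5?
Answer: -14045/361 ≈ -38.906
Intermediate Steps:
t(r, b) = -5
y(j, I) = I/4
g = -19/4 (g = (1/4)*1 - 1*5 = 1/4 - 5 = -19/4 ≈ -4.7500)
t(Q, -12)*((7 - 1*4) + 1/g)**2 = -5*((7 - 1*4) + 1/(-19/4))**2 = -5*((7 - 4) - 4/19)**2 = -5*(3 - 4/19)**2 = -5*(53/19)**2 = -5*2809/361 = -14045/361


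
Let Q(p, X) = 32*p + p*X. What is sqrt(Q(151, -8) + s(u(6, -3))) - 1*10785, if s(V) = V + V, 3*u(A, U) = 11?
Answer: -10785 + sqrt(32682)/3 ≈ -10725.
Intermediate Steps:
Q(p, X) = 32*p + X*p
u(A, U) = 11/3 (u(A, U) = (1/3)*11 = 11/3)
s(V) = 2*V
sqrt(Q(151, -8) + s(u(6, -3))) - 1*10785 = sqrt(151*(32 - 8) + 2*(11/3)) - 1*10785 = sqrt(151*24 + 22/3) - 10785 = sqrt(3624 + 22/3) - 10785 = sqrt(10894/3) - 10785 = sqrt(32682)/3 - 10785 = -10785 + sqrt(32682)/3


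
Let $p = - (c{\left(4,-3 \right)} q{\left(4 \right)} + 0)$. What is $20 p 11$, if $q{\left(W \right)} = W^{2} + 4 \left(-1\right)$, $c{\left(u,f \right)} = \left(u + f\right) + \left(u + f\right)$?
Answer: $-5280$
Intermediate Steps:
$c{\left(u,f \right)} = 2 f + 2 u$ ($c{\left(u,f \right)} = \left(f + u\right) + \left(f + u\right) = 2 f + 2 u$)
$q{\left(W \right)} = -4 + W^{2}$ ($q{\left(W \right)} = W^{2} - 4 = -4 + W^{2}$)
$p = -24$ ($p = - (\left(2 \left(-3\right) + 2 \cdot 4\right) \left(-4 + 4^{2}\right) + 0) = - (\left(-6 + 8\right) \left(-4 + 16\right) + 0) = - (2 \cdot 12 + 0) = - (24 + 0) = \left(-1\right) 24 = -24$)
$20 p 11 = 20 \left(-24\right) 11 = \left(-480\right) 11 = -5280$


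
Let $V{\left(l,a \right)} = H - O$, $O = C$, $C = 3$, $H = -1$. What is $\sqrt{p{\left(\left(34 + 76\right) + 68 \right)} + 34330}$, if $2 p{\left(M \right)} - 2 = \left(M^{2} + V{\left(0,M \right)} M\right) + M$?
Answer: $\sqrt{49906} \approx 223.4$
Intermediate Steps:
$O = 3$
$V{\left(l,a \right)} = -4$ ($V{\left(l,a \right)} = -1 - 3 = -4$)
$p{\left(M \right)} = 1 + \frac{M^{2}}{2} - \frac{3 M}{2}$ ($p{\left(M \right)} = 1 + \frac{\left(M^{2} - 4 M\right) + M}{2} = 1 + \frac{M^{2} - 3 M}{2} = 1 + \left(\frac{M^{2}}{2} - \frac{3 M}{2}\right) = 1 + \frac{M^{2}}{2} - \frac{3 M}{2}$)
$\sqrt{p{\left(\left(34 + 76\right) + 68 \right)} + 34330} = \sqrt{\left(1 + \frac{\left(\left(34 + 76\right) + 68\right)^{2}}{2} - \frac{3 \left(\left(34 + 76\right) + 68\right)}{2}\right) + 34330} = \sqrt{\left(1 + \frac{\left(110 + 68\right)^{2}}{2} - \frac{3 \left(110 + 68\right)}{2}\right) + 34330} = \sqrt{\left(1 + \frac{178^{2}}{2} - 267\right) + 34330} = \sqrt{\left(1 + \frac{1}{2} \cdot 31684 - 267\right) + 34330} = \sqrt{\left(1 + 15842 - 267\right) + 34330} = \sqrt{15576 + 34330} = \sqrt{49906}$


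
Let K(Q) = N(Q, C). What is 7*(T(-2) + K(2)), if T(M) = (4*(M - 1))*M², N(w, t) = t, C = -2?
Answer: -350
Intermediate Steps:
K(Q) = -2
T(M) = M²*(-4 + 4*M) (T(M) = (4*(-1 + M))*M² = (-4 + 4*M)*M² = M²*(-4 + 4*M))
7*(T(-2) + K(2)) = 7*(4*(-2)²*(-1 - 2) - 2) = 7*(4*4*(-3) - 2) = 7*(-48 - 2) = 7*(-50) = -350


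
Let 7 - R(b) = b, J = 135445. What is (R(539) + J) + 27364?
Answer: 162277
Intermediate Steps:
R(b) = 7 - b
(R(539) + J) + 27364 = ((7 - 1*539) + 135445) + 27364 = ((7 - 539) + 135445) + 27364 = (-532 + 135445) + 27364 = 134913 + 27364 = 162277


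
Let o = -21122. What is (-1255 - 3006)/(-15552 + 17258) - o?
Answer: 36029871/1706 ≈ 21120.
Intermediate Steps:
(-1255 - 3006)/(-15552 + 17258) - o = (-1255 - 3006)/(-15552 + 17258) - 1*(-21122) = -4261/1706 + 21122 = 36029871/1706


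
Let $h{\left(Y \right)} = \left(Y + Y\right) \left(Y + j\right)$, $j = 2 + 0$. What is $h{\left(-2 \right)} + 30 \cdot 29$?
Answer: $870$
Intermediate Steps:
$j = 2$
$h{\left(Y \right)} = 2 Y \left(2 + Y\right)$ ($h{\left(Y \right)} = \left(Y + Y\right) \left(Y + 2\right) = 2 Y \left(2 + Y\right)$)
$h{\left(-2 \right)} + 30 \cdot 29 = 2 \left(-2\right) \left(2 - 2\right) + 30 \cdot 29 = 2 \left(-2\right) 0 + 870 = 0 + 870 = 870$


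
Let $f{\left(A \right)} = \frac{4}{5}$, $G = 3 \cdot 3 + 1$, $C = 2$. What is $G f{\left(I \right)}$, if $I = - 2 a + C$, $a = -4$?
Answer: $8$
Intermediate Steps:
$I = 10$ ($I = \left(-2\right) \left(-4\right) + 2 = 8 + 2 = 10$)
$G = 10$ ($G = 9 + 1 = 10$)
$f{\left(A \right)} = \frac{4}{5}$ ($f{\left(A \right)} = 4 \cdot \frac{1}{5} = \frac{4}{5}$)
$G f{\left(I \right)} = 10 \cdot \frac{4}{5} = 8$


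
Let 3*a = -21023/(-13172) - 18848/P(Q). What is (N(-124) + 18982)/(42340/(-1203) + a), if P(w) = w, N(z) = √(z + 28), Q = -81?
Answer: 24363761378472/55063555439 + 5134076784*I*√6/55063555439 ≈ 442.47 + 0.22839*I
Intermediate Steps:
N(z) = √(28 + z)
a = 249968719/3200796 (a = (-21023/(-13172) - 18848/(-81))/3 = (-21023*(-1/13172) - 18848*(-1/81))/3 = (21023/13172 + 18848/81)/3 = (⅓)*(249968719/1066932) = 249968719/3200796 ≈ 78.096)
(N(-124) + 18982)/(42340/(-1203) + a) = (√(28 - 124) + 18982)/(42340/(-1203) + 249968719/3200796) = (√(-96) + 18982)/(42340*(-1/1203) + 249968719/3200796) = (4*I*√6 + 18982)/(-42340/1203 + 249968719/3200796) = (18982 + 4*I*√6)/(55063555439/1283519196) = (18982 + 4*I*√6)*(1283519196/55063555439) = 24363761378472/55063555439 + 5134076784*I*√6/55063555439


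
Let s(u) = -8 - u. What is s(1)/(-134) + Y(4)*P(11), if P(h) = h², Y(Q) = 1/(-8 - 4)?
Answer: -8053/804 ≈ -10.016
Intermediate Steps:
Y(Q) = -1/12 (Y(Q) = 1/(-12) = -1/12)
s(1)/(-134) + Y(4)*P(11) = (-8 - 1*1)/(-134) - 1/12*11² = (-8 - 1)*(-1/134) - 1/12*121 = -9*(-1/134) - 121/12 = 9/134 - 121/12 = -8053/804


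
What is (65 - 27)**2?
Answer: 1444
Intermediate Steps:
(65 - 27)**2 = 38**2 = 1444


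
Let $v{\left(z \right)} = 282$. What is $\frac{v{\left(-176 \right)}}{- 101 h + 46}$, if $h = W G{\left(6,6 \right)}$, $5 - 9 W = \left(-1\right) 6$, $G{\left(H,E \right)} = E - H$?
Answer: $\frac{141}{23} \approx 6.1304$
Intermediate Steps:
$W = \frac{11}{9}$ ($W = \frac{5}{9} - \frac{\left(-1\right) 6}{9} = \frac{5}{9} - - \frac{2}{3} = \frac{5}{9} + \frac{2}{3} = \frac{11}{9} \approx 1.2222$)
$h = 0$ ($h = \frac{11 \left(6 - 6\right)}{9} = \frac{11}{9} \cdot 0 = 0$)
$\frac{v{\left(-176 \right)}}{- 101 h + 46} = \frac{282}{\left(-101\right) 0 + 46} = \frac{282}{0 + 46} = \frac{282}{46} = 282 \cdot \frac{1}{46} = \frac{141}{23}$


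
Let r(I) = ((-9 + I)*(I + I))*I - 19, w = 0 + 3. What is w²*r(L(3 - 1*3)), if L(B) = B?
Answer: -171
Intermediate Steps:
w = 3
r(I) = -19 + 2*I²*(-9 + I) (r(I) = ((-9 + I)*(2*I))*I - 19 = (2*I*(-9 + I))*I - 19 = 2*I²*(-9 + I) - 19 = -19 + 2*I²*(-9 + I))
w²*r(L(3 - 1*3)) = 3²*(-19 - 18*(3 - 1*3)² + 2*(3 - 1*3)³) = 9*(-19 - 18*(3 - 3)² + 2*(3 - 3)³) = 9*(-19 - 18*0² + 2*0³) = 9*(-19 - 18*0 + 2*0) = 9*(-19 + 0 + 0) = 9*(-19) = -171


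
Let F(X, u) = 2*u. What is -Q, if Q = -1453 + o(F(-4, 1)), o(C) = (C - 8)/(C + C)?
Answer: 2909/2 ≈ 1454.5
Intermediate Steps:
o(C) = (-8 + C)/(2*C) (o(C) = (-8 + C)/((2*C)) = (-8 + C)*(1/(2*C)) = (-8 + C)/(2*C))
Q = -2909/2 (Q = -1453 + (-8 + 2*1)/(2*((2*1))) = -1453 + (½)*(-8 + 2)/2 = -1453 + (½)*(½)*(-6) = -1453 - 3/2 = -2909/2 ≈ -1454.5)
-Q = -1*(-2909/2) = 2909/2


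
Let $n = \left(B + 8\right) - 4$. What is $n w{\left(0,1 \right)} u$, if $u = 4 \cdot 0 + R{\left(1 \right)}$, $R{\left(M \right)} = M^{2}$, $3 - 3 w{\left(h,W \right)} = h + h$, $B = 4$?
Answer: $8$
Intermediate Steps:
$w{\left(h,W \right)} = 1 - \frac{2 h}{3}$ ($w{\left(h,W \right)} = 1 - \frac{h + h}{3} = 1 - \frac{2 h}{3}$)
$n = 8$ ($n = \left(4 + 8\right) - 4 = 12 - 4 = 8$)
$u = 1$ ($u = 4 \cdot 0 + 1^{2} = 0 + 1 = 1$)
$n w{\left(0,1 \right)} u = 8 \left(1 - 0\right) 1 = 8 \left(1 + 0\right) 1 = 8 \cdot 1 \cdot 1 = 8 \cdot 1 = 8$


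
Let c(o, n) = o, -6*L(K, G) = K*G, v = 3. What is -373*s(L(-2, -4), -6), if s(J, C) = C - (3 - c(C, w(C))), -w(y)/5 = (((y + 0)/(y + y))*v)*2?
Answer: 5595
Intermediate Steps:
w(y) = -15 (w(y) = -5*((y + 0)/(y + y))*3*2 = -5*(y/((2*y)))*3*2 = -5*(y*(1/(2*y)))*3*2 = -5*(½)*3*2 = -15*2/2 = -5*3 = -15)
L(K, G) = -G*K/6 (L(K, G) = -K*G/6 = -G*K/6)
s(J, C) = -3 + 2*C (s(J, C) = C - (3 - C) = C + (-3 + C) = -3 + 2*C)
-373*s(L(-2, -4), -6) = -373*(-3 + 2*(-6)) = -373*(-3 - 12) = -373*(-15) = 5595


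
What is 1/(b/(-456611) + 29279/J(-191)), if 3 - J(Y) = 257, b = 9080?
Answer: -115979194/13371419789 ≈ -0.0086737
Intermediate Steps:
J(Y) = -254 (J(Y) = 3 - 1*257 = 3 - 257 = -254)
1/(b/(-456611) + 29279/J(-191)) = 1/(9080/(-456611) + 29279/(-254)) = 1/(9080*(-1/456611) + 29279*(-1/254)) = 1/(-9080/456611 - 29279/254) = 1/(-13371419789/115979194) = -115979194/13371419789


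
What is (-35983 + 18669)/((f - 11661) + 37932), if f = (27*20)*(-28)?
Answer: -17314/11151 ≈ -1.5527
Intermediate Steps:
f = -15120 (f = 540*(-28) = -15120)
(-35983 + 18669)/((f - 11661) + 37932) = (-35983 + 18669)/((-15120 - 11661) + 37932) = -17314/(-26781 + 37932) = -17314/11151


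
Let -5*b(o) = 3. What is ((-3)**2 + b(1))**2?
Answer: 1764/25 ≈ 70.560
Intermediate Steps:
b(o) = -3/5 (b(o) = -1/5*3 = -3/5)
((-3)**2 + b(1))**2 = ((-3)**2 - 3/5)**2 = (9 - 3/5)**2 = (42/5)**2 = 1764/25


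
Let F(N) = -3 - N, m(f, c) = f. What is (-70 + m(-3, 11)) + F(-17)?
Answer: -59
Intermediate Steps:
(-70 + m(-3, 11)) + F(-17) = (-70 - 3) + (-3 - 1*(-17)) = -73 + (-3 + 17) = -73 + 14 = -59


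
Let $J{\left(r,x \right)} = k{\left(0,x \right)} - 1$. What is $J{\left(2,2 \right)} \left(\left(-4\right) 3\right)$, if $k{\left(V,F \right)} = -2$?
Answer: $36$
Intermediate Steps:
$J{\left(r,x \right)} = -3$ ($J{\left(r,x \right)} = -2 - 1 = -3$)
$J{\left(2,2 \right)} \left(\left(-4\right) 3\right) = - 3 \left(\left(-4\right) 3\right) = \left(-3\right) \left(-12\right) = 36$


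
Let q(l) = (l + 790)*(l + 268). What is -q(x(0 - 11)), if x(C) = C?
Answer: -200203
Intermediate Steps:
q(l) = (268 + l)*(790 + l) (q(l) = (790 + l)*(268 + l) = (268 + l)*(790 + l))
-q(x(0 - 11)) = -(211720 + (0 - 11)**2 + 1058*(0 - 11)) = -(211720 + (-11)**2 + 1058*(-11)) = -(211720 + 121 - 11638) = -1*200203 = -200203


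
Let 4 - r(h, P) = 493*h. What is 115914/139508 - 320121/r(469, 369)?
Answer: 11910044025/5376010534 ≈ 2.2154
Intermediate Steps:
r(h, P) = 4 - 493*h
115914/139508 - 320121/r(469, 369) = 115914/139508 - 320121/(4 - 493*469) = 115914*(1/139508) - 320121/(4 - 231217) = 57957/69754 - 320121/(-231213) = 57957/69754 - 320121*(-1/231213) = 57957/69754 + 106707/77071 = 11910044025/5376010534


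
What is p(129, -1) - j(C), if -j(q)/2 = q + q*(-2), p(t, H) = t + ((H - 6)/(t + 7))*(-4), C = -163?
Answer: 15477/34 ≈ 455.21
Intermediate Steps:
p(t, H) = t - 4*(-6 + H)/(7 + t) (p(t, H) = t + ((-6 + H)/(7 + t))*(-4) = t - 4*(-6 + H)/(7 + t))
j(q) = 2*q (j(q) = -2*(q + q*(-2)) = -2*(q - 2*q) = -(-2)*q = 2*q)
p(129, -1) - j(C) = (24 + 129**2 - 4*(-1) + 7*129)/(7 + 129) - 2*(-163) = (24 + 16641 + 4 + 903)/136 - 1*(-326) = (1/136)*17572 + 326 = 4393/34 + 326 = 15477/34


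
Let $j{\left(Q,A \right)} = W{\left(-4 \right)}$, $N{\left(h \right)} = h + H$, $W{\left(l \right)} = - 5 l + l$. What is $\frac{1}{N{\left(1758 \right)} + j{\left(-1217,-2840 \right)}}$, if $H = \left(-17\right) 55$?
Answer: $\frac{1}{839} \approx 0.0011919$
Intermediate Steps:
$W{\left(l \right)} = - 4 l$
$H = -935$
$N{\left(h \right)} = -935 + h$ ($N{\left(h \right)} = h - 935 = -935 + h$)
$j{\left(Q,A \right)} = 16$ ($j{\left(Q,A \right)} = \left(-4\right) \left(-4\right) = 16$)
$\frac{1}{N{\left(1758 \right)} + j{\left(-1217,-2840 \right)}} = \frac{1}{\left(-935 + 1758\right) + 16} = \frac{1}{823 + 16} = \frac{1}{839}$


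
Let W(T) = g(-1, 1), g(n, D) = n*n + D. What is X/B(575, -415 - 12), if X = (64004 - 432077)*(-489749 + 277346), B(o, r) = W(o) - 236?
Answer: -8686645491/26 ≈ -3.3410e+8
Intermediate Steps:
g(n, D) = D + n**2 (g(n, D) = n**2 + D = D + n**2)
W(T) = 2 (W(T) = 1 + (-1)**2 = 1 + 1 = 2)
B(o, r) = -234 (B(o, r) = 2 - 236 = -234)
X = 78179809419 (X = -368073*(-212403) = 78179809419)
X/B(575, -415 - 12) = 78179809419/(-234) = 78179809419*(-1/234) = -8686645491/26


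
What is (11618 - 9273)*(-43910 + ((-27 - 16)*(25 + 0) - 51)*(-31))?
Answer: -21114380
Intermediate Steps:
(11618 - 9273)*(-43910 + ((-27 - 16)*(25 + 0) - 51)*(-31)) = 2345*(-43910 + (-43*25 - 51)*(-31)) = 2345*(-43910 + (-1075 - 51)*(-31)) = 2345*(-43910 - 1126*(-31)) = 2345*(-43910 + 34906) = 2345*(-9004) = -21114380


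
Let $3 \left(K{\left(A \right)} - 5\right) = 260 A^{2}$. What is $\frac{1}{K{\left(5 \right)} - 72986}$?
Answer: $- \frac{3}{212443} \approx -1.4121 \cdot 10^{-5}$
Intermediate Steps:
$K{\left(A \right)} = 5 + \frac{260 A^{2}}{3}$
$\frac{1}{K{\left(5 \right)} - 72986} = \frac{1}{\left(5 + \frac{260 \cdot 5^{2}}{3}\right) - 72986} = \frac{1}{\left(5 + \frac{260}{3} \cdot 25\right) - 72986} = \frac{1}{\left(5 + \frac{6500}{3}\right) - 72986} = \frac{1}{\frac{6515}{3} - 72986} = \frac{1}{- \frac{212443}{3}} = - \frac{3}{212443}$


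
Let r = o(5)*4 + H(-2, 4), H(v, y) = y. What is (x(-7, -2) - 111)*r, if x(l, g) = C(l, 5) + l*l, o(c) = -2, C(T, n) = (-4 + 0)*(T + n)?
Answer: 216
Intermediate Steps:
C(T, n) = -4*T - 4*n (C(T, n) = -4*(T + n) = -4*T - 4*n)
x(l, g) = -20 + l² - 4*l (x(l, g) = (-4*l - 4*5) + l*l = (-4*l - 20) + l² = (-20 - 4*l) + l² = -20 + l² - 4*l)
r = -4 (r = -2*4 + 4 = -8 + 4 = -4)
(x(-7, -2) - 111)*r = ((-20 + (-7)² - 4*(-7)) - 111)*(-4) = ((-20 + 49 + 28) - 111)*(-4) = (57 - 111)*(-4) = -54*(-4) = 216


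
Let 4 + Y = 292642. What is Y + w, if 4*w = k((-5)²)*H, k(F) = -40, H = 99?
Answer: 291648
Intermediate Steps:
Y = 292638 (Y = -4 + 292642 = 292638)
w = -990 (w = (-40*99)/4 = (¼)*(-3960) = -990)
Y + w = 292638 - 990 = 291648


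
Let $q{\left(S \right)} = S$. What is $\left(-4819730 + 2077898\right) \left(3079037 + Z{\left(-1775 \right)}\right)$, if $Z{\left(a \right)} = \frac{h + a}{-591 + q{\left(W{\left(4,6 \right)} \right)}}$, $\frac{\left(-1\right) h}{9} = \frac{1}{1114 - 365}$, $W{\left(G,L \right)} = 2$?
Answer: $- \frac{3724373999292819912}{441161} \approx -8.4422 \cdot 10^{12}$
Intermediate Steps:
$h = - \frac{9}{749}$ ($h = - \frac{9}{1114 - 365} = - \frac{9}{749} \approx -0.012016$)
$Z{\left(a \right)} = \frac{9}{441161} - \frac{a}{589}$ ($Z{\left(a \right)} = \frac{- \frac{9}{749} + a}{-591 + 2} = \frac{- \frac{9}{749} + a}{-589} = \left(- \frac{9}{749} + a\right) \left(- \frac{1}{589}\right) = \frac{9}{441161} - \frac{a}{589}$)
$\left(-4819730 + 2077898\right) \left(3079037 + Z{\left(-1775 \right)}\right) = \left(-4819730 + 2077898\right) \left(3079037 + \left(\frac{9}{441161} - - \frac{1775}{589}\right)\right) = - 2741832 \left(3079037 + \left(\frac{9}{441161} + \frac{1775}{589}\right)\right) = - 2741832 \left(3079037 + \frac{1329484}{441161}\right) = \left(-2741832\right) \frac{1358352371441}{441161} = - \frac{3724373999292819912}{441161}$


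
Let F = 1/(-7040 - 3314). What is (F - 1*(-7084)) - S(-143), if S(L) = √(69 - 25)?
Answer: 73347735/10354 - 2*√11 ≈ 7077.4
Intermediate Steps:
F = -1/10354 (F = 1/(-10354) = -1/10354 ≈ -9.6581e-5)
S(L) = 2*√11 (S(L) = √44 = 2*√11)
(F - 1*(-7084)) - S(-143) = (-1/10354 - 1*(-7084)) - 2*√11 = (-1/10354 + 7084) - 2*√11 = 73347735/10354 - 2*√11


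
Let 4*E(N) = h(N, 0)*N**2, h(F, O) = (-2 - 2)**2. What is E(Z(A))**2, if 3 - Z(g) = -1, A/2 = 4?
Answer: 4096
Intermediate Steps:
h(F, O) = 16 (h(F, O) = (-4)**2 = 16)
A = 8 (A = 2*4 = 8)
Z(g) = 4 (Z(g) = 3 - 1*(-1) = 3 + 1 = 4)
E(N) = 4*N**2 (E(N) = (16*N**2)/4 = 4*N**2)
E(Z(A))**2 = (4*4**2)**2 = (4*16)**2 = 64**2 = 4096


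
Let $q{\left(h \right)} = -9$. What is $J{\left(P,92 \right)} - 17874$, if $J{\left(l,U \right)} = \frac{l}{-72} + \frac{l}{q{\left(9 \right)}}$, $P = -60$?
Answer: $- \frac{35733}{2} \approx -17867.0$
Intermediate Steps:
$J{\left(l,U \right)} = - \frac{l}{8}$ ($J{\left(l,U \right)} = \frac{l}{-72} + \frac{l}{-9} = l \left(- \frac{1}{72}\right) + l \left(- \frac{1}{9}\right) = - \frac{l}{72} - \frac{l}{9} = - \frac{l}{8}$)
$J{\left(P,92 \right)} - 17874 = \left(- \frac{1}{8}\right) \left(-60\right) - 17874 = \frac{15}{2} - 17874 = - \frac{35733}{2}$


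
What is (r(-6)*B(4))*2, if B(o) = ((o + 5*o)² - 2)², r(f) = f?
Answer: -3953712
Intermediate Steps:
B(o) = (-2 + 36*o²)² (B(o) = ((6*o)² - 2)² = (36*o² - 2)² = (-2 + 36*o²)²)
(r(-6)*B(4))*2 = -24*(-1 + 18*4²)²*2 = -24*(-1 + 18*16)²*2 = -24*(-1 + 288)²*2 = -24*287²*2 = -24*82369*2 = -6*329476*2 = -1976856*2 = -3953712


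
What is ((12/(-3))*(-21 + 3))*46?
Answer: 3312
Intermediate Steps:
((12/(-3))*(-21 + 3))*46 = ((12*(-⅓))*(-18))*46 = -4*(-18)*46 = 72*46 = 3312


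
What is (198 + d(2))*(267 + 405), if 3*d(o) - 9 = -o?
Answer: 134624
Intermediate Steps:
d(o) = 3 - o/3 (d(o) = 3 + (-o)/3 = 3 - o/3)
(198 + d(2))*(267 + 405) = (198 + (3 - 1/3*2))*(267 + 405) = (198 + (3 - 2/3))*672 = (198 + 7/3)*672 = (601/3)*672 = 134624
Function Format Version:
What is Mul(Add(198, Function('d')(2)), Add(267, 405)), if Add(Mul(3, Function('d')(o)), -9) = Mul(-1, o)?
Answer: 134624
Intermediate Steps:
Function('d')(o) = Add(3, Mul(Rational(-1, 3), o)) (Function('d')(o) = Add(3, Mul(Rational(1, 3), Mul(-1, o))) = Add(3, Mul(Rational(-1, 3), o)))
Mul(Add(198, Function('d')(2)), Add(267, 405)) = Mul(Add(198, Add(3, Mul(Rational(-1, 3), 2))), Add(267, 405)) = Mul(Add(198, Add(3, Rational(-2, 3))), 672) = Mul(Add(198, Rational(7, 3)), 672) = Mul(Rational(601, 3), 672) = 134624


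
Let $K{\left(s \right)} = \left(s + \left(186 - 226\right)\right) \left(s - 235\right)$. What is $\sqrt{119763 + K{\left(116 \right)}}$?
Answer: $\sqrt{110719} \approx 332.74$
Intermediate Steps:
$K{\left(s \right)} = \left(-235 + s\right) \left(-40 + s\right)$ ($K{\left(s \right)} = \left(s - 40\right) \left(-235 + s\right) = \left(-40 + s\right) \left(-235 + s\right) = \left(-235 + s\right) \left(-40 + s\right)$)
$\sqrt{119763 + K{\left(116 \right)}} = \sqrt{119763 + \left(9400 + 116^{2} - 31900\right)} = \sqrt{119763 + \left(9400 + 13456 - 31900\right)} = \sqrt{119763 - 9044} = \sqrt{110719}$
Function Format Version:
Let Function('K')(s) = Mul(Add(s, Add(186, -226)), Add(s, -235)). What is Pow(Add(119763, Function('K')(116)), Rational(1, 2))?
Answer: Pow(110719, Rational(1, 2)) ≈ 332.74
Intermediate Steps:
Function('K')(s) = Mul(Add(-235, s), Add(-40, s)) (Function('K')(s) = Mul(Add(s, -40), Add(-235, s)) = Mul(Add(-40, s), Add(-235, s)) = Mul(Add(-235, s), Add(-40, s)))
Pow(Add(119763, Function('K')(116)), Rational(1, 2)) = Pow(Add(119763, Add(9400, Pow(116, 2), Mul(-275, 116))), Rational(1, 2)) = Pow(Add(119763, Add(9400, 13456, -31900)), Rational(1, 2)) = Pow(Add(119763, -9044), Rational(1, 2)) = Pow(110719, Rational(1, 2))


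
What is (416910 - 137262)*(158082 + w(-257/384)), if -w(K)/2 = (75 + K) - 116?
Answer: 88461241185/2 ≈ 4.4231e+10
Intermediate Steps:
w(K) = 82 - 2*K (w(K) = -2*((75 + K) - 116) = -2*(-41 + K) = 82 - 2*K)
(416910 - 137262)*(158082 + w(-257/384)) = (416910 - 137262)*(158082 + (82 - (-514)/384)) = 279648*(158082 + (82 - (-514)/384)) = 279648*(158082 + (82 - 2*(-257/384))) = 279648*(158082 + (82 + 257/192)) = 279648*(158082 + 16001/192) = 279648*(30367745/192) = 88461241185/2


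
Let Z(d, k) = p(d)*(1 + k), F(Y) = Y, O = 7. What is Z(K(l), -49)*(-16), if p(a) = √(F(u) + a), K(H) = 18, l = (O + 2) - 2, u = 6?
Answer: 1536*√6 ≈ 3762.4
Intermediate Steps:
l = 7 (l = (7 + 2) - 2 = 9 - 2 = 7)
p(a) = √(6 + a)
Z(d, k) = √(6 + d)*(1 + k)
Z(K(l), -49)*(-16) = (√(6 + 18)*(1 - 49))*(-16) = (√24*(-48))*(-16) = ((2*√6)*(-48))*(-16) = -96*√6*(-16) = 1536*√6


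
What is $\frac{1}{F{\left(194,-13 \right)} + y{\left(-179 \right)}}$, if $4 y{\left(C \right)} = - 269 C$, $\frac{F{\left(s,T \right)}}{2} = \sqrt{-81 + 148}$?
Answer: $\frac{192604}{2318514513} - \frac{32 \sqrt{67}}{2318514513} \approx 8.2959 \cdot 10^{-5}$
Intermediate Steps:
$F{\left(s,T \right)} = 2 \sqrt{67}$ ($F{\left(s,T \right)} = 2 \sqrt{-81 + 148} = 2 \sqrt{67}$)
$y{\left(C \right)} = - \frac{269 C}{4}$ ($y{\left(C \right)} = \frac{\left(-269\right) C}{4} = - \frac{269 C}{4}$)
$\frac{1}{F{\left(194,-13 \right)} + y{\left(-179 \right)}} = \frac{1}{2 \sqrt{67} - - \frac{48151}{4}} = \frac{1}{2 \sqrt{67} + \frac{48151}{4}} = \frac{1}{\frac{48151}{4} + 2 \sqrt{67}}$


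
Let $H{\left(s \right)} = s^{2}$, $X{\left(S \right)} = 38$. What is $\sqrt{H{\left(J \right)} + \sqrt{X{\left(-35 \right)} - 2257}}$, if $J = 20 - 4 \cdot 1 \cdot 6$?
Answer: $\sqrt{16 + i \sqrt{2219}} \approx 5.7336 + 4.1079 i$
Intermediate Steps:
$J = -4$ ($J = 20 - 4 \cdot 6 = 20 - 24 = -4$)
$\sqrt{H{\left(J \right)} + \sqrt{X{\left(-35 \right)} - 2257}} = \sqrt{\left(-4\right)^{2} + \sqrt{38 - 2257}} = \sqrt{16 + \sqrt{-2219}} = \sqrt{16 + i \sqrt{2219}}$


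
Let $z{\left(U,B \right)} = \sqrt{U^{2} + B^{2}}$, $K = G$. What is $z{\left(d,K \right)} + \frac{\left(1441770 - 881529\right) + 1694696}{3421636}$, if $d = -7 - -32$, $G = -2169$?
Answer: $\frac{2254937}{3421636} + \sqrt{4705186} \approx 2169.8$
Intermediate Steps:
$d = 25$ ($d = -7 + 32 = 25$)
$K = -2169$
$z{\left(U,B \right)} = \sqrt{B^{2} + U^{2}}$
$z{\left(d,K \right)} + \frac{\left(1441770 - 881529\right) + 1694696}{3421636} = \sqrt{\left(-2169\right)^{2} + 25^{2}} + \frac{\left(1441770 - 881529\right) + 1694696}{3421636} = \sqrt{4704561 + 625} + \left(560241 + 1694696\right) \frac{1}{3421636} = \sqrt{4705186} + 2254937 \cdot \frac{1}{3421636} = \sqrt{4705186} + \frac{2254937}{3421636} = \frac{2254937}{3421636} + \sqrt{4705186}$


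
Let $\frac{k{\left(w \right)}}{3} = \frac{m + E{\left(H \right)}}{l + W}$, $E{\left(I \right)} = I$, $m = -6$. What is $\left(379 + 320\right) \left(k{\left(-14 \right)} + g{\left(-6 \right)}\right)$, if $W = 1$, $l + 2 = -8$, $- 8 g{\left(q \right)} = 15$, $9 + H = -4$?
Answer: $\frac{24931}{8} \approx 3116.4$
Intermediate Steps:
$H = -13$ ($H = -9 - 4 = -13$)
$g{\left(q \right)} = - \frac{15}{8}$ ($g{\left(q \right)} = \left(- \frac{1}{8}\right) 15 = - \frac{15}{8}$)
$l = -10$ ($l = -2 - 8 = -10$)
$k{\left(w \right)} = \frac{19}{3}$ ($k{\left(w \right)} = 3 \frac{-6 - 13}{-10 + 1} = 3 \left(- \frac{19}{-9}\right) = 3 \left(\left(-19\right) \left(- \frac{1}{9}\right)\right) = 3 \cdot \frac{19}{9} = \frac{19}{3}$)
$\left(379 + 320\right) \left(k{\left(-14 \right)} + g{\left(-6 \right)}\right) = \left(379 + 320\right) \left(\frac{19}{3} - \frac{15}{8}\right) = 699 \cdot \frac{107}{24} = \frac{24931}{8}$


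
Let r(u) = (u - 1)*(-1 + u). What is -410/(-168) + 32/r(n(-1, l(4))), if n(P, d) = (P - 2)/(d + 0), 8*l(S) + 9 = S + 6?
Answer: 130813/52500 ≈ 2.4917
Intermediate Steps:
l(S) = -3/8 + S/8 (l(S) = -9/8 + (S + 6)/8 = -9/8 + (6 + S)/8 = -9/8 + (¾ + S/8) = -3/8 + S/8)
n(P, d) = (-2 + P)/d
r(u) = (-1 + u)² (r(u) = (-1 + u)*(-1 + u) = (-1 + u)²)
-410/(-168) + 32/r(n(-1, l(4))) = -410/(-168) + 32/((-1 + (-2 - 1)/(-3/8 + (⅛)*4))²) = -410*(-1/168) + 32/((-1 - 3/(-3/8 + ½))²) = 205/84 + 32/((-1 - 3/(⅛))²) = 205/84 + 32/((-1 + 8*(-3))²) = 205/84 + 32/((-1 - 24)²) = 205/84 + 32/((-25)²) = 205/84 + 32/625 = 130813/52500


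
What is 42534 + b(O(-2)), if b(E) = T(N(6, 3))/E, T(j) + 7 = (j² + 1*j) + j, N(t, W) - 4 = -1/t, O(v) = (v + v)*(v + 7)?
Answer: 30623927/720 ≈ 42533.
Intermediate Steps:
O(v) = 2*v*(7 + v) (O(v) = (2*v)*(7 + v) = 2*v*(7 + v))
N(t, W) = 4 - 1/t
T(j) = -7 + j² + 2*j (T(j) = -7 + ((j² + 1*j) + j) = -7 + ((j² + j) + j) = -7 + ((j + j²) + j) = -7 + (j² + 2*j) = -7 + j² + 2*j)
b(E) = 553/(36*E) (b(E) = (-7 + (4 - 1/6)² + 2*(4 - 1/6))/E = (-7 + (4 - 1*⅙)² + 2*(4 - 1*⅙))/E = (-7 + (4 - ⅙)² + 2*(4 - ⅙))/E = (-7 + (23/6)² + 2*(23/6))/E = (-7 + 529/36 + 23/3)/E = 553/(36*E))
42534 + b(O(-2)) = 42534 + 553/(36*((2*(-2)*(7 - 2)))) = 42534 + 553/(36*((2*(-2)*5))) = 42534 + (553/36)/(-20) = 42534 + (553/36)*(-1/20) = 42534 - 553/720 = 30623927/720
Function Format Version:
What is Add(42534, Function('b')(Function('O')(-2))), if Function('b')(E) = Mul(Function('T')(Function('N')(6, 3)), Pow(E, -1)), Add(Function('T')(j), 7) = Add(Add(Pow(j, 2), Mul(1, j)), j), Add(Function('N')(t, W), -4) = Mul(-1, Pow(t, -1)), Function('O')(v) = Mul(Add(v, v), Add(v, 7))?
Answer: Rational(30623927, 720) ≈ 42533.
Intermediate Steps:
Function('O')(v) = Mul(2, v, Add(7, v)) (Function('O')(v) = Mul(Mul(2, v), Add(7, v)) = Mul(2, v, Add(7, v)))
Function('N')(t, W) = Add(4, Mul(-1, Pow(t, -1)))
Function('T')(j) = Add(-7, Pow(j, 2), Mul(2, j)) (Function('T')(j) = Add(-7, Add(Add(Pow(j, 2), Mul(1, j)), j)) = Add(-7, Add(Add(Pow(j, 2), j), j)) = Add(-7, Add(Add(j, Pow(j, 2)), j)) = Add(-7, Add(Pow(j, 2), Mul(2, j))) = Add(-7, Pow(j, 2), Mul(2, j)))
Function('b')(E) = Mul(Rational(553, 36), Pow(E, -1)) (Function('b')(E) = Mul(Add(-7, Pow(Add(4, Mul(-1, Pow(6, -1))), 2), Mul(2, Add(4, Mul(-1, Pow(6, -1))))), Pow(E, -1)) = Mul(Add(-7, Pow(Add(4, Mul(-1, Rational(1, 6))), 2), Mul(2, Add(4, Mul(-1, Rational(1, 6))))), Pow(E, -1)) = Mul(Add(-7, Pow(Add(4, Rational(-1, 6)), 2), Mul(2, Add(4, Rational(-1, 6)))), Pow(E, -1)) = Mul(Add(-7, Pow(Rational(23, 6), 2), Mul(2, Rational(23, 6))), Pow(E, -1)) = Mul(Add(-7, Rational(529, 36), Rational(23, 3)), Pow(E, -1)) = Mul(Rational(553, 36), Pow(E, -1)))
Add(42534, Function('b')(Function('O')(-2))) = Add(42534, Mul(Rational(553, 36), Pow(Mul(2, -2, Add(7, -2)), -1))) = Add(42534, Mul(Rational(553, 36), Pow(Mul(2, -2, 5), -1))) = Add(42534, Mul(Rational(553, 36), Pow(-20, -1))) = Add(42534, Mul(Rational(553, 36), Rational(-1, 20))) = Add(42534, Rational(-553, 720)) = Rational(30623927, 720)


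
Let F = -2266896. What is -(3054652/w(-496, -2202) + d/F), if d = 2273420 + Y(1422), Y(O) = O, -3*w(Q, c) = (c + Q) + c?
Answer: -2595323559347/1388473800 ≈ -1869.2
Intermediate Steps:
w(Q, c) = -2*c/3 - Q/3 (w(Q, c) = -((c + Q) + c)/3 = -((Q + c) + c)/3 = -(Q + 2*c)/3 = -2*c/3 - Q/3)
d = 2274842 (d = 2273420 + 1422 = 2274842)
-(3054652/w(-496, -2202) + d/F) = -(3054652/(-2/3*(-2202) - 1/3*(-496)) + 2274842/(-2266896)) = -(3054652/(1468 + 496/3) + 2274842*(-1/2266896)) = -(3054652/(4900/3) - 1137421/1133448) = -(3054652*(3/4900) - 1137421/1133448) = -(2290989/1225 - 1137421/1133448) = -1*2595323559347/1388473800 = -2595323559347/1388473800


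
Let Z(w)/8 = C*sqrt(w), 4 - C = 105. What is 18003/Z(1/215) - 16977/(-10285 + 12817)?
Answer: -5659/844 - 18003*sqrt(215)/808 ≈ -333.41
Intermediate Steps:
C = -101 (C = 4 - 1*105 = 4 - 105 = -101)
Z(w) = -808*sqrt(w) (Z(w) = 8*(-101*sqrt(w)) = -808*sqrt(w))
18003/Z(1/215) - 16977/(-10285 + 12817) = 18003/((-808*sqrt(215)/215)) - 16977/(-10285 + 12817) = 18003/((-808*sqrt(215)/215)) - 16977/2532 = 18003/((-808*sqrt(215)/215)) - 16977*1/2532 = 18003/((-808*sqrt(215)/215)) - 5659/844 = 18003*(-sqrt(215)/808) - 5659/844 = -18003*sqrt(215)/808 - 5659/844 = -5659/844 - 18003*sqrt(215)/808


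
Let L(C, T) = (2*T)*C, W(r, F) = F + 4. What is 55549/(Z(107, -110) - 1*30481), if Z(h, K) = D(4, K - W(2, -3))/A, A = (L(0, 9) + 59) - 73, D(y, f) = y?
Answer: -29911/16413 ≈ -1.8224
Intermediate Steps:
W(r, F) = 4 + F
L(C, T) = 2*C*T
A = -14 (A = (2*0*9 + 59) - 73 = (0 + 59) - 73 = 59 - 73 = -14)
Z(h, K) = -2/7 (Z(h, K) = 4/(-14) = 4*(-1/14) = -2/7)
55549/(Z(107, -110) - 1*30481) = 55549/(-2/7 - 1*30481) = 55549/(-2/7 - 30481) = 55549/(-213369/7) = 55549*(-7/213369) = -29911/16413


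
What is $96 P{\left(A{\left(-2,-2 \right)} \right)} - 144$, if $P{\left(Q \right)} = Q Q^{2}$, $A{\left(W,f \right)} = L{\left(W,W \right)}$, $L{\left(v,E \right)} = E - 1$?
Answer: $-2736$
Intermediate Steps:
$L{\left(v,E \right)} = -1 + E$
$A{\left(W,f \right)} = -1 + W$
$P{\left(Q \right)} = Q^{3}$
$96 P{\left(A{\left(-2,-2 \right)} \right)} - 144 = 96 \left(-1 - 2\right)^{3} - 144 = 96 \left(-3\right)^{3} - 144 = 96 \left(-27\right) - 144 = -2592 - 144 = -2736$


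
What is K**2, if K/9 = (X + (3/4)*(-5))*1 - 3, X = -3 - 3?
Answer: 210681/16 ≈ 13168.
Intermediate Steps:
X = -6
K = -459/4 (K = 9*((-6 + (3/4)*(-5))*1 - 3) = 9*((-6 - 15/4)*1 - 3) = 9*(-39/4*1 - 3) = 9*(-39/4 - 3) = 9*(-51/4) = -459/4 ≈ -114.75)
K**2 = (-459/4)**2 = 210681/16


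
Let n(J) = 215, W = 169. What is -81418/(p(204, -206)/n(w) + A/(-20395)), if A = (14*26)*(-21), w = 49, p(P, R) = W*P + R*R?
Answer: -7140236473/31405274 ≈ -227.36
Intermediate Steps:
p(P, R) = R**2 + 169*P (p(P, R) = 169*P + R*R = 169*P + R**2 = R**2 + 169*P)
A = -7644 (A = 364*(-21) = -7644)
-81418/(p(204, -206)/n(w) + A/(-20395)) = -81418/(((-206)**2 + 169*204)/215 - 7644/(-20395)) = -81418/((42436 + 34476)*(1/215) - 7644*(-1/20395)) = -81418/(76912*(1/215) + 7644/20395) = -81418/(76912/215 + 7644/20395) = -81418/62810548/175397 = -81418*175397/62810548 = -7140236473/31405274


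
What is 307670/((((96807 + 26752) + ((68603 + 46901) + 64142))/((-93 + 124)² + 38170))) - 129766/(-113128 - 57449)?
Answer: 410738002092464/10343959857 ≈ 39708.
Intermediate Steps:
307670/((((96807 + 26752) + ((68603 + 46901) + 64142))/((-93 + 124)² + 38170))) - 129766/(-113128 - 57449) = 307670/(((123559 + (115504 + 64142))/(31² + 38170))) - 129766/(-170577) = 307670/(((123559 + 179646)/(961 + 38170))) - 129766*(-1/170577) = 307670/((303205/39131)) + 129766/170577 = 307670/((303205*(1/39131))) + 129766/170577 = 307670/(303205/39131) + 129766/170577 = 307670*(39131/303205) + 129766/170577 = 2407886954/60641 + 129766/170577 = 410738002092464/10343959857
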